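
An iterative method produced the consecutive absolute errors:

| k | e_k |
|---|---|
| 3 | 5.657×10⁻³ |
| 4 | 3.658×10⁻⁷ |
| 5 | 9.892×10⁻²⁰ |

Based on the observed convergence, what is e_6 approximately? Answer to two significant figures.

2.0e-57

First estimate the order: p ≈ ln(e_5/e_4) / ln(e_4/e_3) = ln(9.892×10⁻²⁰/3.658×10⁻⁷)/ln(3.658×10⁻⁷/5.657×10⁻³) = ln(2.70421e-13)/ln(6.46632e-05) ≈ 3.0000.
Then e_6 ≈ e_5·(e_5/e_4)^p = 9.892×10⁻²⁰·(2.70421e-13)^3.0000 = 9.892×10⁻²⁰·1.97752e-38 ≈ 1.956e-57.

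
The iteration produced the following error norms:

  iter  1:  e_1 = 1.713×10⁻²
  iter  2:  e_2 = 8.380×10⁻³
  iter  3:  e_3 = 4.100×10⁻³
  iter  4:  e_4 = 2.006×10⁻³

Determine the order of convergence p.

Consecutive ratios: e_4/e_3 = 2.006×10⁻³/4.100×10⁻³ = 0.489268, e_3/e_2 = 4.100×10⁻³/8.380×10⁻³ = 0.48926.
p ≈ ln(0.489268)/ln(0.48926) = -0.7148/-0.7149 ≈ 1.00.
So the convergence is linear (order 1).

1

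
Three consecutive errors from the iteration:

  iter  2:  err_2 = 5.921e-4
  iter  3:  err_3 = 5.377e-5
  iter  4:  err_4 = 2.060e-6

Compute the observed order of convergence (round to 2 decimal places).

1.36

p ≈ ln(err_4/err_3) / ln(err_3/err_2)
  = ln(2.060e-6/5.377e-5) / ln(5.377e-5/5.921e-4)
  = ln(0.0383113) / ln(0.0908124)
  = -3.26201 / -2.39896 ≈ 1.35976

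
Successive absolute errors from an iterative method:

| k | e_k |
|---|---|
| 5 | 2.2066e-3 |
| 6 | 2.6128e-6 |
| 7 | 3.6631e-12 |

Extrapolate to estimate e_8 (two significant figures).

First estimate the order: p ≈ ln(e_7/e_6) / ln(e_6/e_5) = ln(3.6631e-12/2.6128e-6)/ln(2.6128e-6/2.2066e-3) = ln(1.40198e-06)/ln(0.00118408) ≈ 2.0000.
Then e_8 ≈ e_7·(e_7/e_6)^p = 3.6631e-12·(1.40198e-06)^2.0000 = 3.6631e-12·1.96555e-12 ≈ 7.2e-24.

7.2e-24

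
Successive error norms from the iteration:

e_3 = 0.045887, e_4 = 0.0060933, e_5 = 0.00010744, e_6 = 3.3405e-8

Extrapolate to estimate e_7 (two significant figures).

3.2e-15

First estimate the order: p ≈ ln(e_6/e_5) / ln(e_5/e_4) = ln(3.3405e-8/0.00010744)/ln(0.00010744/0.0060933) = ln(0.000310918)/ln(0.0176325) ≈ 2.0000.
Then e_7 ≈ e_6·(e_6/e_5)^p = 3.3405e-8·(0.000310918)^2.0000 = 3.3405e-8·9.667e-08 ≈ 3.229e-15.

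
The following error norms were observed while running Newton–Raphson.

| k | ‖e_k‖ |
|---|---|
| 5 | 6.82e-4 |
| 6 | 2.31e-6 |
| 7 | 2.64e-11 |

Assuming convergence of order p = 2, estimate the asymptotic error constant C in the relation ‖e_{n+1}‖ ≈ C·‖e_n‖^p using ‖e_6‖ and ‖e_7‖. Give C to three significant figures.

4.95

C ≈ ‖e_7‖ / ‖e_6‖^2
  = 2.64e-11 / (2.31e-6)^2
  = 2.64e-11 / 5.3361e-12 ≈ 4.9474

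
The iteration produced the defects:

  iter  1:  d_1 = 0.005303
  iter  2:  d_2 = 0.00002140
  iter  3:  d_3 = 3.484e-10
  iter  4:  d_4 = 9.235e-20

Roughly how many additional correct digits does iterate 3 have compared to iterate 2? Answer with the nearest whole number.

5

Digits gained ≈ log₁₀(d_2/d_3) = log₁₀(0.00002140/3.484e-10) = log₁₀(61423.7) ≈ 4.788.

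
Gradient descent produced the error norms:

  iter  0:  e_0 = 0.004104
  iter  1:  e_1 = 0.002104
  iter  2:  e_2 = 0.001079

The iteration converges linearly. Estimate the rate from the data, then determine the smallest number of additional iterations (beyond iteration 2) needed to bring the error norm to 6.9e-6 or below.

8

Rate ρ ≈ e_2/e_1 = 0.001079/0.002104 = 0.5128.
After j more steps, e_{2+j} ≈ 0.001079·ρ^j; need ρ^j ≤ 6.9e-6/0.001079 = 0.00639481.
j ≥ ln(0.00639481)/ln(0.5128) = -5.0523/-0.66787 = 7.565.
So 8 more iterations are needed.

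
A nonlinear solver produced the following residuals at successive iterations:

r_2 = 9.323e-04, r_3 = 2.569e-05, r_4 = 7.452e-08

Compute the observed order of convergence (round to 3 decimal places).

1.627

p ≈ ln(r_4/r_3) / ln(r_3/r_2)
  = ln(7.452e-08/2.569e-05) / ln(2.569e-05/9.323e-04)
  = ln(0.00290074) / ln(0.0275555)
  = -5.842789 / -3.591553 ≈ 1.626814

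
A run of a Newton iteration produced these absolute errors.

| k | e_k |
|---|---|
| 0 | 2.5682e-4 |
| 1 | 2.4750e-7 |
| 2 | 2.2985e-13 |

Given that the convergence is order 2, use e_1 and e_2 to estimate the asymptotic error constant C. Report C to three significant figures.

3.75

C ≈ e_2 / e_1^2
  = 2.2985e-13 / (2.4750e-7)^2
  = 2.2985e-13 / 6.12563e-14 ≈ 3.7523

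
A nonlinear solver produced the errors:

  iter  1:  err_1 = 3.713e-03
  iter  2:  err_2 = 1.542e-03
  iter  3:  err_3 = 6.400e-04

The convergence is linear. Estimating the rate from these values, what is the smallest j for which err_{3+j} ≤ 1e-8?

13

Rate ρ ≈ err_3/err_2 = 6.400e-04/1.542e-03 = 0.4150.
After j more steps, err_{3+j} ≈ 6.400e-04·ρ^j; need ρ^j ≤ 1e-8/6.400e-04 = 1.5625e-05.
j ≥ ln(1.5625e-05)/ln(0.4150) = -11.0666/-0.87948 = 12.583.
So 13 more iterations are needed.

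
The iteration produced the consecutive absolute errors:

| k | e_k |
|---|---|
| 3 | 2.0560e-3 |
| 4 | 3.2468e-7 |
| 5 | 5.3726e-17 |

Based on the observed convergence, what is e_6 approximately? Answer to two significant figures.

First estimate the order: p ≈ ln(e_5/e_4) / ln(e_4/e_3) = ln(5.3726e-17/3.2468e-7)/ln(3.2468e-7/2.0560e-3) = ln(1.65474e-10)/ln(0.000157918) ≈ 2.5730.
Then e_6 ≈ e_5·(e_5/e_4)^p = 5.3726e-17·(1.65474e-10)^2.5730 = 5.3726e-17·6.80443e-26 ≈ 3.656e-42.

3.7e-42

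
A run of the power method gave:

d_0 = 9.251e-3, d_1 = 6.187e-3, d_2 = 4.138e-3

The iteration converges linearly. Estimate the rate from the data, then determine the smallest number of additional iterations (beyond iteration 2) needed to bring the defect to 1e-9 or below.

38

Rate ρ ≈ d_2/d_1 = 4.138e-3/6.187e-3 = 0.6688.
After j more steps, d_{2+j} ≈ 4.138e-3·ρ^j; need ρ^j ≤ 1e-9/4.138e-3 = 2.41663e-07.
j ≥ ln(2.41663e-07)/ln(0.6688) = -15.2357/-0.40227 = 37.874.
So 38 more iterations are needed.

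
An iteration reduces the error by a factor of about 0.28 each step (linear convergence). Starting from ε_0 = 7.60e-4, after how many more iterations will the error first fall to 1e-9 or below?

11

After k steps, ε_k ≈ 7.60e-4·0.28^k.
Need 0.28^k ≤ 1e-9/7.60e-4 = 1.31579e-06.
k ≥ ln(1.31579e-06)/ln(0.28) = -13.5411/-1.27297 = 10.637.
Smallest integer k = 11.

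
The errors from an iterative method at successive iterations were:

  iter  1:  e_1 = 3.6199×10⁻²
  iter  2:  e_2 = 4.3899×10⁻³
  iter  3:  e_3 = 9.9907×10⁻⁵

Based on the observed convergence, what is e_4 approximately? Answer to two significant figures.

1.1e-7

First estimate the order: p ≈ ln(e_3/e_2) / ln(e_2/e_1) = ln(9.9907×10⁻⁵/4.3899×10⁻³)/ln(4.3899×10⁻³/3.6199×10⁻²) = ln(0.0227584)/ln(0.121271) ≈ 1.7930.
Then e_4 ≈ e_3·(e_3/e_2)^p = 9.9907×10⁻⁵·(0.0227584)^1.7930 = 9.9907×10⁻⁵·0.00113333 ≈ 1.132e-07.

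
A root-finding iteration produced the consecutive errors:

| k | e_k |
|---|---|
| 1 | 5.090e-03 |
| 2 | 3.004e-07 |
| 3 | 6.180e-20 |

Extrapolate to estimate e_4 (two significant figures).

5.4e-58

First estimate the order: p ≈ ln(e_3/e_2) / ln(e_2/e_1) = ln(6.180e-20/3.004e-07)/ln(3.004e-07/5.090e-03) = ln(2.05726e-13)/ln(5.90177e-05) ≈ 2.9999.
Then e_4 ≈ e_3·(e_3/e_2)^p = 6.180e-20·(2.05726e-13)^2.9999 = 6.180e-20·8.73245e-39 ≈ 5.397e-58.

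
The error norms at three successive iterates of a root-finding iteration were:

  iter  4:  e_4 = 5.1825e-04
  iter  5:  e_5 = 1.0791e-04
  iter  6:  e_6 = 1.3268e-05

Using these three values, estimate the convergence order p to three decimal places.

p ≈ ln(e_6/e_5) / ln(e_5/e_4)
  = ln(1.3268e-05/1.0791e-04) / ln(1.0791e-04/5.1825e-04)
  = ln(0.122954) / ln(0.20822)
  = -2.095945 / -1.569160 ≈ 1.335711

1.336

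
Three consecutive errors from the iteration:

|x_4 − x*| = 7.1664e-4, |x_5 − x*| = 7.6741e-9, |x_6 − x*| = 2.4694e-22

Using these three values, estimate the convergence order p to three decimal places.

p ≈ ln(|x_6 − x*|/|x_5 − x*|) / ln(|x_5 − x*|/|x_4 − x*|)
  = ln(2.4694e-22/7.6741e-9) / ln(7.6741e-9/7.1664e-4)
  = ln(3.21784e-14) / ln(1.07084e-05)
  = -31.067481 / -11.444482 ≈ 2.714625

2.715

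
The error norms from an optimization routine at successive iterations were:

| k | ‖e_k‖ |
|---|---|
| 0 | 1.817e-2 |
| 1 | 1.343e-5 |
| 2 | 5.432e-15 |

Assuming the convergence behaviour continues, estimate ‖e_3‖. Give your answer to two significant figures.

3.6e-43

First estimate the order: p ≈ ln(‖e_2‖/‖e_1‖) / ln(‖e_1‖/‖e_0‖) = ln(5.432e-15/1.343e-5)/ln(1.343e-5/1.817e-2) = ln(4.04468e-10)/ln(0.00073913) ≈ 2.9998.
Then ‖e_3‖ ≈ ‖e_2‖·(‖e_2‖/‖e_1‖)^p = 5.432e-15·(4.04468e-10)^2.9998 = 5.432e-15·6.64555e-29 ≈ 3.61e-43.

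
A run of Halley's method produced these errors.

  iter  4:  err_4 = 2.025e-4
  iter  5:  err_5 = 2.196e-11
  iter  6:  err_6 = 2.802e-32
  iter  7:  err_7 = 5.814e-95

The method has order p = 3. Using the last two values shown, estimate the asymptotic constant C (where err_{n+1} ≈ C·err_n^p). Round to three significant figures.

2.64

C ≈ err_7 / err_6^3
  = 5.814e-95 / (2.802e-32)^3
  = 5.814e-95 / 2.19991e-95 ≈ 2.6428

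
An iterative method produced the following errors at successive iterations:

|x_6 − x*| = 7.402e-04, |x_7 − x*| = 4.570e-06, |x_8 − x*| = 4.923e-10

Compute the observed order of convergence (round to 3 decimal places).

p ≈ ln(|x_8 − x*|/|x_7 − x*|) / ln(|x_7 − x*|/|x_6 − x*|)
  = ln(4.923e-10/4.570e-06) / ln(4.570e-06/7.402e-04)
  = ln(0.000107724) / ln(0.00617401)
  = -9.135938 / -5.087407 ≈ 1.795795

1.796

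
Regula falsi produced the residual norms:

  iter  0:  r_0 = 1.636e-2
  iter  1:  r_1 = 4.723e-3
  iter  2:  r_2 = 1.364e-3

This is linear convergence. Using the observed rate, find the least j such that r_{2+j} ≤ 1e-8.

10

Rate ρ ≈ r_2/r_1 = 1.364e-3/4.723e-3 = 0.2888.
After j more steps, r_{2+j} ≈ 1.364e-3·ρ^j; need ρ^j ≤ 1e-8/1.364e-3 = 7.33138e-06.
j ≥ ln(7.33138e-06)/ln(0.2888) = -11.8233/-1.24202 = 9.519.
So 10 more iterations are needed.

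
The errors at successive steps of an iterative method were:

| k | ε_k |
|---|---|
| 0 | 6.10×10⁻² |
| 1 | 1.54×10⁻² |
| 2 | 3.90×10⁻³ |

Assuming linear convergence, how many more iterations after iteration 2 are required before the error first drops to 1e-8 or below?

10

Rate ρ ≈ ε_2/ε_1 = 3.90×10⁻³/1.54×10⁻² = 0.2532.
After j more steps, ε_{2+j} ≈ 3.90×10⁻³·ρ^j; need ρ^j ≤ 1e-8/3.90×10⁻³ = 2.5641e-06.
j ≥ ln(2.5641e-06)/ln(0.2532) = -12.8739/-1.37358 = 9.373.
So 10 more iterations are needed.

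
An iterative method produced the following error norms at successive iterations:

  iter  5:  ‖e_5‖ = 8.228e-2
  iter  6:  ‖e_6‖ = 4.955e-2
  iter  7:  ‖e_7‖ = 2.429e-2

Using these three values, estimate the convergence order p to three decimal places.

1.406

p ≈ ln(‖e_7‖/‖e_6‖) / ln(‖e_6‖/‖e_5‖)
  = ln(2.429e-2/4.955e-2) / ln(4.955e-2/8.228e-2)
  = ln(0.490212) / ln(0.602212)
  = -0.712917 / -0.507146 ≈ 1.405743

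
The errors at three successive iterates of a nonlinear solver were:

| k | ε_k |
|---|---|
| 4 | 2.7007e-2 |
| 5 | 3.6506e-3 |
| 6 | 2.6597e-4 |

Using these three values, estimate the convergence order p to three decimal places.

1.309

p ≈ ln(ε_6/ε_5) / ln(ε_5/ε_4)
  = ln(2.6597e-4/3.6506e-3) / ln(3.6506e-3/2.7007e-2)
  = ln(0.0728565) / ln(0.135172)
  = -2.619264 / -2.001207 ≈ 1.308842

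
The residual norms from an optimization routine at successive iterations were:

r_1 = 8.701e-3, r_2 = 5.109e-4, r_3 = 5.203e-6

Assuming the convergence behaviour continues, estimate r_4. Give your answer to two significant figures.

3.1e-9

First estimate the order: p ≈ ln(r_3/r_2) / ln(r_2/r_1) = ln(5.203e-6/5.109e-4)/ln(5.109e-4/8.701e-3) = ln(0.010184)/ln(0.0587174) ≈ 1.6180.
Then r_4 ≈ r_3·(r_3/r_2)^p = 5.203e-6·(0.010184)^1.6180 = 5.203e-6·0.000598153 ≈ 3.112e-09.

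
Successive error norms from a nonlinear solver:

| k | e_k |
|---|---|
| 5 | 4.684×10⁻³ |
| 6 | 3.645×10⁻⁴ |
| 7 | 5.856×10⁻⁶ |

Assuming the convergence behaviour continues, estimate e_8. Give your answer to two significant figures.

7.3e-9

First estimate the order: p ≈ ln(e_7/e_6) / ln(e_6/e_5) = ln(5.856×10⁻⁶/3.645×10⁻⁴)/ln(3.645×10⁻⁴/4.684×10⁻³) = ln(0.0160658)/ln(0.0778181) ≈ 1.6179.
Then e_8 ≈ e_7·(e_7/e_6)^p = 5.856×10⁻⁶·(0.0160658)^1.6179 = 5.856×10⁻⁶·0.00125121 ≈ 7.327e-09.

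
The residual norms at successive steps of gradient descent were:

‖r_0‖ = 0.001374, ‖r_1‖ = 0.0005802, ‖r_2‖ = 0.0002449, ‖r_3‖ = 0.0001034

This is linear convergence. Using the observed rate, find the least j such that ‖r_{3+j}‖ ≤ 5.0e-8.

Rate ρ ≈ ‖r_3‖/‖r_2‖ = 0.0001034/0.0002449 = 0.4222.
After j more steps, ‖r_{3+j}‖ ≈ 0.0001034·ρ^j; need ρ^j ≤ 5.0e-8/0.0001034 = 0.000483559.
j ≥ ln(0.000483559)/ln(0.4222) = -7.6343/-0.86228 = 8.854.
So 9 more iterations are needed.

9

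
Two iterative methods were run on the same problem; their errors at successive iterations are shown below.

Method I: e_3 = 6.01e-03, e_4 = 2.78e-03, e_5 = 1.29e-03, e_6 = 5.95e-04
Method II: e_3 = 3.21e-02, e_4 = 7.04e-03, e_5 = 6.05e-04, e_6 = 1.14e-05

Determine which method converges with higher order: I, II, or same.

Method I: p ≈ ln(5.95e-04/1.29e-03)/ln(1.29e-03/2.78e-03) ≈ 1.01.
Method II: p ≈ ln(1.14e-05/6.05e-04)/ln(6.05e-04/7.04e-03) ≈ 1.62.
Method II has the higher order (≈1.6 vs ≈1.0).

II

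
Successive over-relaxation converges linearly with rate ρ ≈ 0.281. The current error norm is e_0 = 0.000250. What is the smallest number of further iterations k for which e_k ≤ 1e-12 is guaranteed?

16

After k steps, e_k ≈ 0.000250·0.281^k.
Need 0.281^k ≤ 1e-12/0.000250 = 4e-09.
k ≥ ln(4e-09)/ln(0.281) = -19.3370/-1.26940 = 15.233.
Smallest integer k = 16.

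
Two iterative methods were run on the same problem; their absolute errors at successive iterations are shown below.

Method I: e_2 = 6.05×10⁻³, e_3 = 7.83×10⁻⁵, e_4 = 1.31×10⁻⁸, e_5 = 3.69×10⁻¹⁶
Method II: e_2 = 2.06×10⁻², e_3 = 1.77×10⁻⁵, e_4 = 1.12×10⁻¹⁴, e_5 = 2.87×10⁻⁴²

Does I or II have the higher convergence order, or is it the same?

II

Method I: p ≈ ln(3.69×10⁻¹⁶/1.31×10⁻⁸)/ln(1.31×10⁻⁸/7.83×10⁻⁵) ≈ 2.00.
Method II: p ≈ ln(2.87×10⁻⁴²/1.12×10⁻¹⁴)/ln(1.12×10⁻¹⁴/1.77×10⁻⁵) ≈ 3.00.
Method II has the higher order (≈3.0 vs ≈2.0).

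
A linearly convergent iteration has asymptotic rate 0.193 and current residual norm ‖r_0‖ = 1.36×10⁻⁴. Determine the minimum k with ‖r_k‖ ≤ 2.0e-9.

After k steps, ‖r_k‖ ≈ 1.36×10⁻⁴·0.193^k.
Need 0.193^k ≤ 2.0e-9/1.36×10⁻⁴ = 1.47059e-05.
k ≥ ln(1.47059e-05)/ln(0.193) = -11.1273/-1.64507 = 6.764.
Smallest integer k = 7.

7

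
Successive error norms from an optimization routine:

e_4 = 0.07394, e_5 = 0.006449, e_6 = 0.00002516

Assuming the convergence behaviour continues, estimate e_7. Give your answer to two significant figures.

First estimate the order: p ≈ ln(e_6/e_5) / ln(e_5/e_4) = ln(0.00002516/0.006449)/ln(0.006449/0.07394) = ln(0.00390138)/ln(0.0872194) ≈ 2.2738.
Then e_7 ≈ e_6·(e_6/e_5)^p = 0.00002516·(0.00390138)^2.2738 = 0.00002516·3.33359e-06 ≈ 8.387e-11.

8.4e-11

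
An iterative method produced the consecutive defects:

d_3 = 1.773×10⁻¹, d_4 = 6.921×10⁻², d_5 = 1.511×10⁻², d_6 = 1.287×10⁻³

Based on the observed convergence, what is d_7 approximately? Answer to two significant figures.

2.4e-5

First estimate the order: p ≈ ln(d_6/d_5) / ln(d_5/d_4) = ln(1.287×10⁻³/1.511×10⁻²)/ln(1.511×10⁻²/6.921×10⁻²) = ln(0.0851754)/ln(0.218321) ≈ 1.6185.
Then d_7 ≈ d_6·(d_6/d_5)^p = 1.287×10⁻³·(0.0851754)^1.6185 = 1.287×10⁻³·0.0185658 ≈ 2.389e-05.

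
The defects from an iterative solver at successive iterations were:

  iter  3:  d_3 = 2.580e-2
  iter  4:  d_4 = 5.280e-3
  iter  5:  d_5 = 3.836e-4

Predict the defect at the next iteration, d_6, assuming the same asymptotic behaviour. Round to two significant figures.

5.0e-6

First estimate the order: p ≈ ln(d_5/d_4) / ln(d_4/d_3) = ln(3.836e-4/5.280e-3)/ln(5.280e-3/2.580e-2) = ln(0.0726515)/ln(0.204651) ≈ 1.6528.
Then d_6 ≈ d_5·(d_5/d_4)^p = 3.836e-4·(0.0726515)^1.6528 = 3.836e-4·0.0131179 ≈ 5.032e-06.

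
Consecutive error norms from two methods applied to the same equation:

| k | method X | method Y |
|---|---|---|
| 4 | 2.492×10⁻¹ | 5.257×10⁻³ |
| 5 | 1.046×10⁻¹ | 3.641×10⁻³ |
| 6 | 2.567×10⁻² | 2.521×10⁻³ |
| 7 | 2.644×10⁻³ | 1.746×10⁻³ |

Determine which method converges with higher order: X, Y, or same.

Method X: p ≈ ln(2.644×10⁻³/2.567×10⁻²)/ln(2.567×10⁻²/1.046×10⁻¹) ≈ 1.62.
Method Y: p ≈ ln(1.746×10⁻³/2.521×10⁻³)/ln(2.521×10⁻³/3.641×10⁻³) ≈ 1.00.
Method X has the higher order (≈1.6 vs ≈1.0).

X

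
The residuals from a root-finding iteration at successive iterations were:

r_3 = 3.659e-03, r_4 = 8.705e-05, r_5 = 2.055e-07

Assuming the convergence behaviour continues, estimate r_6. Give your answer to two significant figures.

1.2e-11

First estimate the order: p ≈ ln(r_5/r_4) / ln(r_4/r_3) = ln(2.055e-07/8.705e-05)/ln(8.705e-05/3.659e-03) = ln(0.00236071)/ln(0.0237907) ≈ 1.6180.
Then r_6 ≈ r_5·(r_5/r_4)^p = 2.055e-07·(0.00236071)^1.6180 = 2.055e-07·5.61802e-05 ≈ 1.155e-11.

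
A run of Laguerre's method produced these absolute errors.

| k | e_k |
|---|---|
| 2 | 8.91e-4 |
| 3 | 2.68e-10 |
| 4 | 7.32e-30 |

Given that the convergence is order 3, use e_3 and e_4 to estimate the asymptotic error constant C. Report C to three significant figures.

C ≈ e_4 / e_3^3
  = 7.32e-30 / (2.68e-10)^3
  = 7.32e-30 / 1.92488e-29 ≈ 0.38028

0.380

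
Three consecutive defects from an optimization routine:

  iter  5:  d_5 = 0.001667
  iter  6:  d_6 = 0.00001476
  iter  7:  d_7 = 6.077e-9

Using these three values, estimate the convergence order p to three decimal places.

p ≈ ln(d_7/d_6) / ln(d_6/d_5)
  = ln(6.077e-9/0.00001476) / ln(0.00001476/0.001667)
  = ln(0.000411721) / ln(0.00885423)
  = -7.795165 / -4.726860 ≈ 1.649121

1.649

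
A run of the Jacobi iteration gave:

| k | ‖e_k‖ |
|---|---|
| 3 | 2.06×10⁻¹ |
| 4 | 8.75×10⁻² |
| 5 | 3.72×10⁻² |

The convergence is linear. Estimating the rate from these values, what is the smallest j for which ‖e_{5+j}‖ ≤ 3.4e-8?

17

Rate ρ ≈ ‖e_5‖/‖e_4‖ = 3.72×10⁻²/8.75×10⁻² = 0.4251.
After j more steps, ‖e_{5+j}‖ ≈ 3.72×10⁻²·ρ^j; need ρ^j ≤ 3.4e-8/3.72×10⁻² = 9.13978e-07.
j ≥ ln(9.13978e-07)/ln(0.4251) = -13.9055/-0.85543 = 16.256.
So 17 more iterations are needed.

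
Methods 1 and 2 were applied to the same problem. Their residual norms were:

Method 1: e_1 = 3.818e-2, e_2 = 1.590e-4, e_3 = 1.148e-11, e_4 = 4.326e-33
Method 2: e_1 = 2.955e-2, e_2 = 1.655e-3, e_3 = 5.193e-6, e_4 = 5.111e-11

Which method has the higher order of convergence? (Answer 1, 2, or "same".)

1

Method 1: p ≈ ln(4.326e-33/1.148e-11)/ln(1.148e-11/1.590e-4) ≈ 3.00.
Method 2: p ≈ ln(5.111e-11/5.193e-6)/ln(5.193e-6/1.655e-3) ≈ 2.00.
Method 1 has the higher order (≈3.0 vs ≈2.0).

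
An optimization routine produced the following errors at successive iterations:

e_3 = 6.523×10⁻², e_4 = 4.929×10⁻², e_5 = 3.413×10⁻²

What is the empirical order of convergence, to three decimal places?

p ≈ ln(e_5/e_4) / ln(e_4/e_3)
  = ln(3.413×10⁻²/4.929×10⁻²) / ln(4.929×10⁻²/6.523×10⁻²)
  = ln(0.692433) / ln(0.755634)
  = -0.367544 / -0.280198 ≈ 1.311730

1.312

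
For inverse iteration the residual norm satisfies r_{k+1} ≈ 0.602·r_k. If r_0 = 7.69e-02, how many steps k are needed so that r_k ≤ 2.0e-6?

21

After k steps, r_k ≈ 7.69e-02·0.602^k.
Need 0.602^k ≤ 2.0e-6/7.69e-02 = 2.60078e-05.
k ≥ ln(2.60078e-05)/ln(0.602) = -10.5571/-0.50750 = 20.802.
Smallest integer k = 21.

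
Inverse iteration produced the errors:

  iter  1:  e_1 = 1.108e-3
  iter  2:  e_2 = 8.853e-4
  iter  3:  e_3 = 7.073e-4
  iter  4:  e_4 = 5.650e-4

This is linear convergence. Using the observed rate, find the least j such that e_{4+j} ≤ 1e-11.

80

Rate ρ ≈ e_4/e_3 = 5.650e-4/7.073e-4 = 0.7988.
After j more steps, e_{4+j} ≈ 5.650e-4·ρ^j; need ρ^j ≤ 1e-11/5.650e-4 = 1.76991e-08.
j ≥ ln(1.76991e-08)/ln(0.7988) = -17.8498/-0.22464 = 79.460.
So 80 more iterations are needed.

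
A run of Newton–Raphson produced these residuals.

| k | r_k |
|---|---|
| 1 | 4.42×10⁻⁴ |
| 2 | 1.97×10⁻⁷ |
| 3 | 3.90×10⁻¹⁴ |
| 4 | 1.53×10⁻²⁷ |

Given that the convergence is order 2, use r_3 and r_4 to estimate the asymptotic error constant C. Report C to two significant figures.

1.0

C ≈ r_4 / r_3^2
  = 1.53×10⁻²⁷ / (3.90×10⁻¹⁴)^2
  = 1.53×10⁻²⁷ / 1.521e-27 ≈ 1.0059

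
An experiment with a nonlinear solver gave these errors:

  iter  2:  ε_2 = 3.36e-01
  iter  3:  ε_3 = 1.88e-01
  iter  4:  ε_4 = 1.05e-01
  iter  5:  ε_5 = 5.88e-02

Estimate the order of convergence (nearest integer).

1

Consecutive ratios: ε_5/ε_4 = 5.88e-02/1.05e-01 = 0.56, ε_4/ε_3 = 1.05e-01/1.88e-01 = 0.558511.
p ≈ ln(0.56)/ln(0.558511) = -0.5798/-0.5825 ≈ 1.00.
So the convergence is linear (order 1).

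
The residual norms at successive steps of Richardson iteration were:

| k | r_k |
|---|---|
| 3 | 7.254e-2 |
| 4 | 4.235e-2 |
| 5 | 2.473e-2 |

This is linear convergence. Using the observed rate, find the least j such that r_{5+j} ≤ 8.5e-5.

11

Rate ρ ≈ r_5/r_4 = 2.473e-2/4.235e-2 = 0.5839.
After j more steps, r_{5+j} ≈ 2.473e-2·ρ^j; need ρ^j ≤ 8.5e-5/2.473e-2 = 0.00343712.
j ≥ ln(0.00343712)/ln(0.5839) = -5.6731/-0.53803 = 10.544.
So 11 more iterations are needed.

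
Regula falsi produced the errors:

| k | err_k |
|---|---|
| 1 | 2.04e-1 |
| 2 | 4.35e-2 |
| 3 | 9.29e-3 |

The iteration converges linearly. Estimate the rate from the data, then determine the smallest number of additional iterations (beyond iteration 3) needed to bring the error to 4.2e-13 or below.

16

Rate ρ ≈ err_3/err_2 = 9.29e-3/4.35e-2 = 0.2136.
After j more steps, err_{3+j} ≈ 9.29e-3·ρ^j; need ρ^j ≤ 4.2e-13/9.29e-3 = 4.52099e-11.
j ≥ ln(4.52099e-11)/ln(0.2136) = -23.8197/-1.54365 = 15.431.
So 16 more iterations are needed.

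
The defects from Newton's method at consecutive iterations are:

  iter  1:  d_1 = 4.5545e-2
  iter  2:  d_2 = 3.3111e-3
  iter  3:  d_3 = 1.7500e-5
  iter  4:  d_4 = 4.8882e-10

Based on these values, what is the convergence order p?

2

Consecutive ratios: d_4/d_3 = 4.8882e-10/1.7500e-5 = 2.79326e-05, d_3/d_2 = 1.7500e-5/3.3111e-3 = 0.00528525.
p ≈ ln(2.79326e-05)/ln(0.00528525) = -10.4857/-5.2428 ≈ 2.00.
So the convergence is quadratic (order 2).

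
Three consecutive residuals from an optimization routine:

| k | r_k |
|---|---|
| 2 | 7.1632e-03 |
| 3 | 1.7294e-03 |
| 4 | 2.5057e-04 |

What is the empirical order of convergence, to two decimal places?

p ≈ ln(r_4/r_3) / ln(r_3/r_2)
  = ln(2.5057e-04/1.7294e-03) / ln(1.7294e-03/7.1632e-03)
  = ln(0.144888) / ln(0.241428)
  = -1.93179 / -1.42118 ≈ 1.35929

1.36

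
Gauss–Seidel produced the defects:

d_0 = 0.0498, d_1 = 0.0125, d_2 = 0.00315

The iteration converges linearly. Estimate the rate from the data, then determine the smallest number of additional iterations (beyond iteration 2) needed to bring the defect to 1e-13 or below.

Rate ρ ≈ d_2/d_1 = 0.00315/0.0125 = 0.2520.
After j more steps, d_{2+j} ≈ 0.00315·ρ^j; need ρ^j ≤ 1e-13/0.00315 = 3.1746e-11.
j ≥ ln(3.1746e-11)/ln(0.2520) = -24.1733/-1.37833 = 17.538.
So 18 more iterations are needed.

18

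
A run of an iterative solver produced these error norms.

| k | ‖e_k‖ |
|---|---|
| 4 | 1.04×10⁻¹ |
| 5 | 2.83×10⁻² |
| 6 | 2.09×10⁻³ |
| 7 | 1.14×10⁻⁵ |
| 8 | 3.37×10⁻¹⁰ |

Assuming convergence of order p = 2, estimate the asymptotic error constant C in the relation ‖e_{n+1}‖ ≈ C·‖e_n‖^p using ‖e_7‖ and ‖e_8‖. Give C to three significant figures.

C ≈ ‖e_8‖ / ‖e_7‖^2
  = 3.37×10⁻¹⁰ / (1.14×10⁻⁵)^2
  = 3.37×10⁻¹⁰ / 1.2996e-10 ≈ 2.5931

2.59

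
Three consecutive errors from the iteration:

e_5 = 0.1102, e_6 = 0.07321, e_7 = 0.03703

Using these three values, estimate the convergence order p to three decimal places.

p ≈ ln(e_7/e_6) / ln(e_6/e_5)
  = ln(0.03703/0.07321) / ln(0.07321/0.1102)
  = ln(0.505805) / ln(0.664338)
  = -0.681604 / -0.408964 ≈ 1.666660

1.667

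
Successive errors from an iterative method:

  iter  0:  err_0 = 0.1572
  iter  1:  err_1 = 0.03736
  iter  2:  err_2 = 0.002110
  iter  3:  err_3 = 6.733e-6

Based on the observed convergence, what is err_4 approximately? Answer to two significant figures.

6.9e-11

First estimate the order: p ≈ ln(err_3/err_2) / ln(err_2/err_1) = ln(6.733e-6/0.002110)/ln(0.002110/0.03736) = ln(0.003191)/ln(0.0564775) ≈ 1.9999.
Then err_4 ≈ err_3·(err_3/err_2)^p = 6.733e-6·(0.003191)^1.9999 = 6.733e-6·1.01883e-05 ≈ 6.86e-11.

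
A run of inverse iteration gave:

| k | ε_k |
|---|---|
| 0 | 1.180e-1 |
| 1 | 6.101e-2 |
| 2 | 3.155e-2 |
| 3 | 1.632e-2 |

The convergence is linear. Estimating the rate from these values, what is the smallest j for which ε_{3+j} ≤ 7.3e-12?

Rate ρ ≈ ε_3/ε_2 = 1.632e-2/3.155e-2 = 0.5173.
After j more steps, ε_{3+j} ≈ 1.632e-2·ρ^j; need ρ^j ≤ 7.3e-12/1.632e-2 = 4.47304e-10.
j ≥ ln(4.47304e-10)/ln(0.5173) = -21.5278/-0.65913 = 32.661.
So 33 more iterations are needed.

33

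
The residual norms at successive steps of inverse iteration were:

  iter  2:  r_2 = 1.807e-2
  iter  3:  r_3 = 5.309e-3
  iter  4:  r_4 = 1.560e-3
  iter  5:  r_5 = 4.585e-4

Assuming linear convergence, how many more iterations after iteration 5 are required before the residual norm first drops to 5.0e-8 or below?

Rate ρ ≈ r_5/r_4 = 4.585e-4/1.560e-3 = 0.2939.
After j more steps, r_{5+j} ≈ 4.585e-4·ρ^j; need ρ^j ≤ 5.0e-8/4.585e-4 = 0.000109051.
j ≥ ln(0.000109051)/ln(0.2939) = -9.1237/-1.22452 = 7.451.
So 8 more iterations are needed.

8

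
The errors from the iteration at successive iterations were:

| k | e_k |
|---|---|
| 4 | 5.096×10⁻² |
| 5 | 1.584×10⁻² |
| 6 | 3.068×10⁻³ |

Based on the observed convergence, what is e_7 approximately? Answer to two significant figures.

First estimate the order: p ≈ ln(e_6/e_5) / ln(e_5/e_4) = ln(3.068×10⁻³/1.584×10⁻²)/ln(1.584×10⁻²/5.096×10⁻²) = ln(0.193687)/ln(0.310832) ≈ 1.4048.
Then e_7 ≈ e_6·(e_6/e_5)^p = 3.068×10⁻³·(0.193687)^1.4048 = 3.068×10⁻³·0.0996595 ≈ 0.0003058.

3.1e-4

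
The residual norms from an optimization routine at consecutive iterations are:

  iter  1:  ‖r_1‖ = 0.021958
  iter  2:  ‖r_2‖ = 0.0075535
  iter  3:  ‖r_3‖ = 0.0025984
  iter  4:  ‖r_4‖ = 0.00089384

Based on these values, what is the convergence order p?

Consecutive ratios: ‖r_4‖/‖r_3‖ = 0.00089384/0.0025984 = 0.343996, ‖r_3‖/‖r_2‖ = 0.0025984/0.0075535 = 0.343999.
p ≈ ln(0.343996)/ln(0.343999) = -1.0671/-1.0671 ≈ 1.00.
So the convergence is linear (order 1).

1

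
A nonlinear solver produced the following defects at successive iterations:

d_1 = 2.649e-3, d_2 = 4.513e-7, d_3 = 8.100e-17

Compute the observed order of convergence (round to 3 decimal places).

2.586

p ≈ ln(d_3/d_2) / ln(d_2/d_1)
  = ln(8.100e-17/4.513e-7) / ln(4.513e-7/2.649e-3)
  = ln(1.79481e-10) / ln(0.000170366)
  = -22.440952 / -8.677561 ≈ 2.586090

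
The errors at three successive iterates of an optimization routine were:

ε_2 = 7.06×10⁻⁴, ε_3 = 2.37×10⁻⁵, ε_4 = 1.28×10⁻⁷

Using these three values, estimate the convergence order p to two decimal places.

1.54

p ≈ ln(ε_4/ε_3) / ln(ε_3/ε_2)
  = ln(1.28×10⁻⁷/2.37×10⁻⁵) / ln(2.37×10⁻⁵/7.06×10⁻⁴)
  = ln(0.00540084) / ln(0.0335694)
  = -5.22120 / -3.39414 ≈ 1.53830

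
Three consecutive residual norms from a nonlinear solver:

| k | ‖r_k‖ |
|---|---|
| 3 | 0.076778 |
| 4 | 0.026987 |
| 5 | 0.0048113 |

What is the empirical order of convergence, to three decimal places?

1.649

p ≈ ln(‖r_5‖/‖r_4‖) / ln(‖r_4‖/‖r_3‖)
  = ln(0.0048113/0.026987) / ln(0.026987/0.076778)
  = ln(0.178282) / ln(0.351494)
  = -1.724389 / -1.045563 ≈ 1.649244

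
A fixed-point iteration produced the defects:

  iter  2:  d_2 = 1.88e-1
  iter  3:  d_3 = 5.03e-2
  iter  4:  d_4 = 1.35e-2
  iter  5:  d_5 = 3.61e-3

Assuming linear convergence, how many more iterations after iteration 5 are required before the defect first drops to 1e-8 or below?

10

Rate ρ ≈ d_5/d_4 = 3.61e-3/1.35e-2 = 0.2674.
After j more steps, d_{5+j} ≈ 3.61e-3·ρ^j; need ρ^j ≤ 1e-8/3.61e-3 = 2.77008e-06.
j ≥ ln(2.77008e-06)/ln(0.2674) = -12.7966/-1.31901 = 9.702.
So 10 more iterations are needed.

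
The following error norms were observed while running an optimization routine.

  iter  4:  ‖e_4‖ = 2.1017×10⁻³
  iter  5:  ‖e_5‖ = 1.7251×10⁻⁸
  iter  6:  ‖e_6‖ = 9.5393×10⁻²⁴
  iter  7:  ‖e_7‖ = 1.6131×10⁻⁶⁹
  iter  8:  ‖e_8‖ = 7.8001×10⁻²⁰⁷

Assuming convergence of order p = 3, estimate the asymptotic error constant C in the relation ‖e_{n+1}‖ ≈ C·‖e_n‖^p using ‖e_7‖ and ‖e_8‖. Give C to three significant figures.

1.86

C ≈ ‖e_8‖ / ‖e_7‖^3
  = 7.8001×10⁻²⁰⁷ / (1.6131×10⁻⁶⁹)^3
  = 7.8001×10⁻²⁰⁷ / 4.19743e-207 ≈ 1.8583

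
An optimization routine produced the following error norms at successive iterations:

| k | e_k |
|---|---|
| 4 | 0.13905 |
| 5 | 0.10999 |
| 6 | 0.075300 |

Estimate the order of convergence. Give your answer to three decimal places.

p ≈ ln(e_6/e_5) / ln(e_5/e_4)
  = ln(0.075300/0.10999) / ln(0.10999/0.13905)
  = ln(0.684608) / ln(0.79101)
  = -0.378909 / -0.234445 ≈ 1.616196

1.616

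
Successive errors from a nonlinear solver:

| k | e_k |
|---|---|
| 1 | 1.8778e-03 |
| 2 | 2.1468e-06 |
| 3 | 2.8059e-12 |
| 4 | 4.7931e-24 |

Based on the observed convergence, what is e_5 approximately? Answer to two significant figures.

First estimate the order: p ≈ ln(e_4/e_3) / ln(e_3/e_2) = ln(4.7931e-24/2.8059e-12)/ln(2.8059e-12/2.1468e-06) = ln(1.70822e-12)/ln(1.30702e-06) ≈ 2.0000.
Then e_5 ≈ e_4·(e_4/e_3)^p = 4.7931e-24·(1.70822e-12)^2.0000 = 4.7931e-24·2.91802e-24 ≈ 1.399e-47.

1.4e-47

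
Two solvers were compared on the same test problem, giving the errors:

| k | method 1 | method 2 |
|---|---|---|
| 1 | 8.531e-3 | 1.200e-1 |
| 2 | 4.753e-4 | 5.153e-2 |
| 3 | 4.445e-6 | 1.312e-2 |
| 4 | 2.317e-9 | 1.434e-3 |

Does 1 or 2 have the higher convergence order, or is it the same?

same

Method 1: p ≈ ln(2.317e-9/4.445e-6)/ln(4.445e-6/4.753e-4) ≈ 1.62.
Method 2: p ≈ ln(1.434e-3/1.312e-2)/ln(1.312e-2/5.153e-2) ≈ 1.62.
Both orders ≈ 1.6 — effectively the same.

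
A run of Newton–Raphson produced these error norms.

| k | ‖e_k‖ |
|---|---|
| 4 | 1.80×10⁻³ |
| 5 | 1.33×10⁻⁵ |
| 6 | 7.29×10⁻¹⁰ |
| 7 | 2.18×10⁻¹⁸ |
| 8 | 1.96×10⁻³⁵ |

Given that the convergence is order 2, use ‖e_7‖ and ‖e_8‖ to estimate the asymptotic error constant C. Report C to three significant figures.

4.12

C ≈ ‖e_8‖ / ‖e_7‖^2
  = 1.96×10⁻³⁵ / (2.18×10⁻¹⁸)^2
  = 1.96×10⁻³⁵ / 4.7524e-36 ≈ 4.1242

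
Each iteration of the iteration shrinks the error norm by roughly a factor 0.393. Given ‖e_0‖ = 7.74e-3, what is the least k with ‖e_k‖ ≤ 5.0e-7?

After k steps, ‖e_k‖ ≈ 7.74e-3·0.393^k.
Need 0.393^k ≤ 5.0e-7/7.74e-3 = 6.45995e-05.
k ≥ ln(6.45995e-05)/ln(0.393) = -9.6473/-0.93395 = 10.330.
Smallest integer k = 11.

11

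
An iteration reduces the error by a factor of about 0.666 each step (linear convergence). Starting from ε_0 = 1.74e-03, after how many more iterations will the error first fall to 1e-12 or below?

53

After k steps, ε_k ≈ 1.74e-03·0.666^k.
Need 0.666^k ≤ 1e-12/1.74e-03 = 5.74713e-10.
k ≥ ln(5.74713e-10)/ln(0.666) = -21.2772/-0.40647 = 52.346.
Smallest integer k = 53.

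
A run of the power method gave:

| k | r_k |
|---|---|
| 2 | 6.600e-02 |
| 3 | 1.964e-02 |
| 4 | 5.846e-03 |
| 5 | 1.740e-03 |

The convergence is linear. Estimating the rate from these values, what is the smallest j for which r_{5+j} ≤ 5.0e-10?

Rate ρ ≈ r_5/r_4 = 1.740e-03/5.846e-03 = 0.2976.
After j more steps, r_{5+j} ≈ 1.740e-03·ρ^j; need ρ^j ≤ 5.0e-10/1.740e-03 = 2.87356e-07.
j ≥ ln(2.87356e-07)/ln(0.2976) = -15.0625/-1.21200 = 12.428.
So 13 more iterations are needed.

13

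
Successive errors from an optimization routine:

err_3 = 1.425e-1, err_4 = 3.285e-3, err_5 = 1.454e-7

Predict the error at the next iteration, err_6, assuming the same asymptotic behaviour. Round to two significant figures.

3.8e-19

First estimate the order: p ≈ ln(err_5/err_4) / ln(err_4/err_3) = ln(1.454e-7/3.285e-3)/ln(3.285e-3/1.425e-1) = ln(4.42618e-05)/ln(0.0230526) ≈ 2.6593.
Then err_6 ≈ err_5·(err_5/err_4)^p = 1.454e-7·(4.42618e-05)^2.6593 = 1.454e-7·2.63928e-12 ≈ 3.838e-19.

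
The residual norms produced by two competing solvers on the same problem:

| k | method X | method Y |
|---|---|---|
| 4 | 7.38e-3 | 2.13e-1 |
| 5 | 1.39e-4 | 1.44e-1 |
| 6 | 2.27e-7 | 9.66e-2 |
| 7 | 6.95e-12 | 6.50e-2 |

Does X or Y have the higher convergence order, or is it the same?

Method X: p ≈ ln(6.95e-12/2.27e-7)/ln(2.27e-7/1.39e-4) ≈ 1.62.
Method Y: p ≈ ln(6.50e-2/9.66e-2)/ln(9.66e-2/1.44e-1) ≈ 0.99.
Method X has the higher order (≈1.6 vs ≈1.0).

X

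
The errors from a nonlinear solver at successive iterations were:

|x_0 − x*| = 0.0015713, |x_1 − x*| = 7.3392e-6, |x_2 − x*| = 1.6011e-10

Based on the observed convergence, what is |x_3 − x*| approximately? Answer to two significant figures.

7.6e-20

First estimate the order: p ≈ ln(|x_2 − x*|/|x_1 − x*|) / ln(|x_1 − x*|/|x_0 − x*|) = ln(1.6011e-10/7.3392e-6)/ln(7.3392e-6/0.0015713) = ln(2.18157e-05)/ln(0.00467078) ≈ 2.0000.
Then |x_3 − x*| ≈ |x_2 − x*|·(|x_2 − x*|/|x_1 − x*|)^p = 1.6011e-10·(2.18157e-05)^2.0000 = 1.6011e-10·4.75925e-10 ≈ 7.62e-20.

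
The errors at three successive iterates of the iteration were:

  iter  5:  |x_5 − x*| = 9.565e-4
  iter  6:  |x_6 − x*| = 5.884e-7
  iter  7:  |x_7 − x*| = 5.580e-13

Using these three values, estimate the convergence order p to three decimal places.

1.876

p ≈ ln(|x_7 − x*|/|x_6 − x*|) / ln(|x_6 − x*|/|x_5 − x*|)
  = ln(5.580e-13/5.884e-7) / ln(5.884e-7/9.565e-4)
  = ln(9.48334e-07) / ln(0.000615159)
  = -13.868559 / -7.393630 ≈ 1.875744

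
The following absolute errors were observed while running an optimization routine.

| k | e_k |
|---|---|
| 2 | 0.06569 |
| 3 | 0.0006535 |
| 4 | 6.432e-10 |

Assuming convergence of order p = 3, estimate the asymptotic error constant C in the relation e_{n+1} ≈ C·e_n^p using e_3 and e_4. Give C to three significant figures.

2.30

C ≈ e_4 / e_3^3
  = 6.432e-10 / (0.0006535)^3
  = 6.432e-10 / 2.79085e-10 ≈ 2.3047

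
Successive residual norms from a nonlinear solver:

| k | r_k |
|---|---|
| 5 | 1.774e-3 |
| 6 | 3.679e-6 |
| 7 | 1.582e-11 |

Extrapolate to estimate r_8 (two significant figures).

2.9e-22

First estimate the order: p ≈ ln(r_7/r_6) / ln(r_6/r_5) = ln(1.582e-11/3.679e-6)/ln(3.679e-6/1.774e-3) = ln(4.30008e-06)/ln(0.00207384) ≈ 2.0000.
Then r_8 ≈ r_7·(r_7/r_6)^p = 1.582e-11·(4.30008e-06)^2.0000 = 1.582e-11·1.84907e-11 ≈ 2.925e-22.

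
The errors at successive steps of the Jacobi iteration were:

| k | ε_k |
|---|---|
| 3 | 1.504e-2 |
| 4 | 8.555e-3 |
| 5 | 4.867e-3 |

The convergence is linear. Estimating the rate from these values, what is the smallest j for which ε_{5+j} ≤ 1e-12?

40

Rate ρ ≈ ε_5/ε_4 = 4.867e-3/8.555e-3 = 0.5689.
After j more steps, ε_{5+j} ≈ 4.867e-3·ρ^j; need ρ^j ≤ 1e-12/4.867e-3 = 2.05465e-10.
j ≥ ln(2.05465e-10)/ln(0.5689) = -22.3057/-0.56405 = 39.546.
So 40 more iterations are needed.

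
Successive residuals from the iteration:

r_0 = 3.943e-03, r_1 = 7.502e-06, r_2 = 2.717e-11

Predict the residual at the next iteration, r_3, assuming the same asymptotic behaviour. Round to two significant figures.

First estimate the order: p ≈ ln(r_2/r_1) / ln(r_1/r_0) = ln(2.717e-11/7.502e-06)/ln(7.502e-06/3.943e-03) = ln(3.6217e-06)/ln(0.00190261) ≈ 1.9999.
Then r_3 ≈ r_2·(r_2/r_1)^p = 2.717e-11·(3.6217e-06)^1.9999 = 2.717e-11·1.31332e-11 ≈ 3.568e-22.

3.6e-22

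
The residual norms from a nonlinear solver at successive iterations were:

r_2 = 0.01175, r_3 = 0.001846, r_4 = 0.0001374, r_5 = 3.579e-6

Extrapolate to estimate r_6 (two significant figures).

2.1e-8

First estimate the order: p ≈ ln(r_5/r_4) / ln(r_4/r_3) = ln(3.579e-6/0.0001374)/ln(0.0001374/0.001846) = ln(0.026048)/ln(0.0744312) ≈ 1.4042.
Then r_6 ≈ r_5·(r_5/r_4)^p = 3.579e-6·(0.026048)^1.4042 = 3.579e-6·0.00596253 ≈ 2.134e-08.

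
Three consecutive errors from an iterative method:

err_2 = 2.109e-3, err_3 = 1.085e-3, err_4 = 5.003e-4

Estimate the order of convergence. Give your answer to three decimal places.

1.165

p ≈ ln(err_4/err_3) / ln(err_3/err_2)
  = ln(5.003e-4/1.085e-3) / ln(1.085e-3/2.109e-3)
  = ln(0.461106) / ln(0.514462)
  = -0.774127 / -0.664634 ≈ 1.164742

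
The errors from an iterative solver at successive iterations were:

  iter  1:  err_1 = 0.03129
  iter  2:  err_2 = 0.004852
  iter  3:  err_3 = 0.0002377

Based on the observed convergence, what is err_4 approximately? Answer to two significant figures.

1.8e-6

First estimate the order: p ≈ ln(err_3/err_2) / ln(err_2/err_1) = ln(0.0002377/0.004852)/ln(0.004852/0.03129) = ln(0.0489901)/ln(0.155066) ≈ 1.6182.
Then err_4 ≈ err_3·(err_3/err_2)^p = 0.0002377·(0.0489901)^1.6182 = 0.0002377·0.0075916 ≈ 1.805e-06.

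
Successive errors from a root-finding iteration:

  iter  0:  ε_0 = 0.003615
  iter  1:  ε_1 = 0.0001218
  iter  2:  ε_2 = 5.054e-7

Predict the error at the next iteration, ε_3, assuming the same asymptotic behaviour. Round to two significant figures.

First estimate the order: p ≈ ln(ε_2/ε_1) / ln(ε_1/ε_0) = ln(5.054e-7/0.0001218)/ln(0.0001218/0.003615) = ln(0.00414943)/ln(0.0336929) ≈ 1.6177.
Then ε_3 ≈ ε_2·(ε_2/ε_1)^p = 5.054e-7·(0.00414943)^1.6177 = 5.054e-7·0.000140159 ≈ 7.084e-11.

7.1e-11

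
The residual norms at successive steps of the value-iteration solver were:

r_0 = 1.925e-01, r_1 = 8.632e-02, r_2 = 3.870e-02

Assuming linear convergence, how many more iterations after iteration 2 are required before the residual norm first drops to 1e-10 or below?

Rate ρ ≈ r_2/r_1 = 3.870e-02/8.632e-02 = 0.4483.
After j more steps, r_{2+j} ≈ 3.870e-02·ρ^j; need ρ^j ≤ 1e-10/3.870e-02 = 2.58398e-09.
j ≥ ln(2.58398e-09)/ln(0.4483) = -19.7739/-0.80229 = 24.647.
So 25 more iterations are needed.

25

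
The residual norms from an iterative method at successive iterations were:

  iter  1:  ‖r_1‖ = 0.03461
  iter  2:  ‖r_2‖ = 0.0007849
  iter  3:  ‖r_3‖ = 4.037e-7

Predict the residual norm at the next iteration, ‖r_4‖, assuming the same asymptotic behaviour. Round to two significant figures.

1.1e-13

First estimate the order: p ≈ ln(‖r_3‖/‖r_2‖) / ln(‖r_2‖/‖r_1‖) = ln(4.037e-7/0.0007849)/ln(0.0007849/0.03461) = ln(0.000514333)/ln(0.0226784) ≈ 2.0000.
Then ‖r_4‖ ≈ ‖r_3‖·(‖r_3‖/‖r_2‖)^p = 4.037e-7·(0.000514333)^2.0000 = 4.037e-7·2.64538e-07 ≈ 1.068e-13.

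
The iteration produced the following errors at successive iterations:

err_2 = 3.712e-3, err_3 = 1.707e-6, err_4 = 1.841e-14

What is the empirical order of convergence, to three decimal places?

p ≈ ln(err_4/err_3) / ln(err_3/err_2)
  = ln(1.841e-14/1.707e-6) / ln(1.707e-6/3.712e-3)
  = ln(1.0785e-08) / ln(0.00045986)
  = -18.345110 / -7.684588 ≈ 2.387260

2.387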